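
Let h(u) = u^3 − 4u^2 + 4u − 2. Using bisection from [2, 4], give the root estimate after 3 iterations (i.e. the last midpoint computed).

2.75

midpoint 3: h = 1 > 0 → [2, 3]
midpoint 2.5: h = -1.375 < 0 → [2.5, 3]
midpoint 2.75: h = -0.453125 < 0 → [2.75, 3]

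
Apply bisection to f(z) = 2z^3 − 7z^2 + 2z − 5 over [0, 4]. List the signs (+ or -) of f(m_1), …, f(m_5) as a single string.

--+--

midpoint 2: f = -13 < 0 → [2, 4]
midpoint 3: f = -8 < 0 → [3, 4]
midpoint 3.5: f = 2 > 0 → [3, 3.5]
midpoint 3.25: f = -3.7812 < 0 → [3.25, 3.5]
midpoint 3.375: f = -1.0977 < 0 → [3.375, 3.5]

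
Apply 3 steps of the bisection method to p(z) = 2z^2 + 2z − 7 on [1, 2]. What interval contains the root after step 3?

[1.375, 1.5]

m = 1.5, p(m) = 0.5 (+); new bracket [1, 1.5]
m = 1.25, p(m) = -1.375 (−); new bracket [1.25, 1.5]
m = 1.375, p(m) = -0.46875 (−); new bracket [1.375, 1.5]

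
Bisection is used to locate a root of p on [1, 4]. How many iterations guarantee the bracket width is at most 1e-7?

25

Width after n steps is 3/2^n. Need 2^n ≥ 3/1e-7 = 30000000.
2^24 = 16777216 < 30000000 ≤ 2^25 = 33554432, so n = 25.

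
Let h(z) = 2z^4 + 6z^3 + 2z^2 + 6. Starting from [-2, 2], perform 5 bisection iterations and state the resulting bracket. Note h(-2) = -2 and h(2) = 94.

z = 0 gives h = 6, positive; keep [-2, 0]
z = -1 gives h = 4, positive; keep [-2, -1]
z = -1.5 gives h = 0.375, positive; keep [-2, -1.5]
z = -1.75 gives h = -1.2734, negative; keep [-1.75, -1.5]
z = -1.625 gives h = -0.519, negative; keep [-1.625, -1.5]

[-1.625, -1.5]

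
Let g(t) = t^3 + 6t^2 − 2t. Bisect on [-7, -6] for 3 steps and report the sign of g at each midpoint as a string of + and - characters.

-+-

t = -6.5 gives g = -8.125, negative; keep [-6.5, -6]
t = -6.25 gives g = 2.734375, positive; keep [-6.5, -6.25]
t = -6.375 gives g = -2.490234, negative; keep [-6.375, -6.25]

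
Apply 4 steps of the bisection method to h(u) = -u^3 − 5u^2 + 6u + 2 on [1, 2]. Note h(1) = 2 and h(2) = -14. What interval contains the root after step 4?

[1.1875, 1.25]

h(1.5) = -3.625 < 0, so the root lies in [1, 1.5]
h(1.25) = -0.265625 < 0, so the root lies in [1, 1.25]
h(1.125) = 0.998047 > 0, so the root lies in [1.125, 1.25]
h(1.1875) = 0.3997 > 0, so the root lies in [1.1875, 1.25]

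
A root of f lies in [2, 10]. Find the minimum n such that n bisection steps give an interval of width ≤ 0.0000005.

24

Width after n steps is 8/2^n. Need 2^n ≥ 8/0.0000005 = 16000000.
2^23 = 8388608 < 16000000 ≤ 2^24 = 16777216, so n = 24.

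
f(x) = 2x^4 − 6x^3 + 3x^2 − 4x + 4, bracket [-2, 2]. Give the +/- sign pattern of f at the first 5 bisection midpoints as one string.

+-++-

x = 0 gives f = 4, positive; keep [0, 2]
x = 1 gives f = -1, negative; keep [0, 1]
x = 0.5 gives f = 2.125, positive; keep [0.5, 1]
x = 0.75 gives f = 0.7891, positive; keep [0.75, 1]
x = 0.875 gives f = -0.0503, negative; keep [0.75, 0.875]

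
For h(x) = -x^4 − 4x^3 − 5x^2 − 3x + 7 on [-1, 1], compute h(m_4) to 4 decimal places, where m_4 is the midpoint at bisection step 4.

2.0427

m = 0, h(m) = 7 (+); new bracket [0, 1]
m = 0.5, h(m) = 3.6875 (+); new bracket [0.5, 1]
m = 0.75, h(m) = -0.066406 (−); new bracket [0.5, 0.75]
m = 0.625, h(m) = 2.0427 (+); new bracket [0.625, 0.75]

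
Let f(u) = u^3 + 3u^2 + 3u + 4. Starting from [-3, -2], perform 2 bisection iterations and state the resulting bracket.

[-2.5, -2.25]

m = -2.5, f(m) = -0.375 (−); new bracket [-2.5, -2]
m = -2.25, f(m) = 1.046875 (+); new bracket [-2.5, -2.25]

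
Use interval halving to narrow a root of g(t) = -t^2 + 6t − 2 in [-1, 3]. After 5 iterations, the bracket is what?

midpoint 1: g = 3 > 0 → [-1, 1]
midpoint 0: g = -2 < 0 → [0, 1]
midpoint 0.5: g = 0.75 > 0 → [0, 0.5]
midpoint 0.25: g = -0.5625 < 0 → [0.25, 0.5]
midpoint 0.375: g = 0.1094 > 0 → [0.25, 0.375]

[0.25, 0.375]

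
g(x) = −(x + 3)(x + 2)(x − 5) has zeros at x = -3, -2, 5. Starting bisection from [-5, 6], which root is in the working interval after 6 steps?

g(0.5) = 39.375 > 0, so the root lies in [0.5, 6]
g(3.25) = 57.421875 > 0, so the root lies in [3.25, 6]
g(4.625) = 18.943359 > 0, so the root lies in [4.625, 6]
g(5.3125) = -18.9954 < 0, so the root lies in [4.625, 5.3125]
g(4.96875) = 1.7354 > 0, so the root lies in [4.96875, 5.3125]
g(5.140625) = -8.1744 < 0, so the root lies in [4.96875, 5.140625]

5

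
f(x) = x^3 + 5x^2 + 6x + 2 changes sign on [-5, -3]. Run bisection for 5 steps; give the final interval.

m = -4, f(m) = -6 (−); new bracket [-4, -3]
m = -3.5, f(m) = -0.625 (−); new bracket [-3.5, -3]
m = -3.25, f(m) = 0.984375 (+); new bracket [-3.5, -3.25]
m = -3.375, f(m) = 0.2598 (+); new bracket [-3.5, -3.375]
m = -3.4375, f(m) = -0.1619 (−); new bracket [-3.4375, -3.375]

[-3.4375, -3.375]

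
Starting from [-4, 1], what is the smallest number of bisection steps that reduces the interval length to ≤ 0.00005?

17

Width after n steps is 5/2^n. Need 2^n ≥ 5/0.00005 = 100000.
2^16 = 65536 < 100000 ≤ 2^17 = 131072, so n = 17.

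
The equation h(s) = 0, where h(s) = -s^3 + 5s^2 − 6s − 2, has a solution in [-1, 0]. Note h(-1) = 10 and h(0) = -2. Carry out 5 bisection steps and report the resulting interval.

m = -0.5, h(m) = 2.375 (+); new bracket [-0.5, 0]
m = -0.25, h(m) = -0.171875 (−); new bracket [-0.5, -0.25]
m = -0.375, h(m) = 1.005859 (+); new bracket [-0.375, -0.25]
m = -0.3125, h(m) = 0.3938 (+); new bracket [-0.3125, -0.25]
m = -0.28125, h(m) = 0.1053 (+); new bracket [-0.28125, -0.25]

[-0.28125, -0.25]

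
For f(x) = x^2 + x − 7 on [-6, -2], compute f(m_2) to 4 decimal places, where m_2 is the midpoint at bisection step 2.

x = -4 gives f = 5, positive; keep [-4, -2]
x = -3 gives f = -1, negative; keep [-4, -3]

-1.0000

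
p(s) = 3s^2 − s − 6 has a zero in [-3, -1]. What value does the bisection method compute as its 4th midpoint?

midpoint -2: p = 8 > 0 → [-2, -1]
midpoint -1.5: p = 2.25 > 0 → [-1.5, -1]
midpoint -1.25: p = -0.0625 < 0 → [-1.5, -1.25]
midpoint -1.375: p = 1.0469 > 0 → [-1.375, -1.25]

-1.375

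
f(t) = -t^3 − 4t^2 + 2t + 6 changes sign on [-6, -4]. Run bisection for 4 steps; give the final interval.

[-4.25, -4.125]

midpoint -5: f = 21 > 0 → [-5, -4]
midpoint -4.5: f = 7.125 > 0 → [-4.5, -4]
midpoint -4.25: f = 2.015625 > 0 → [-4.25, -4]
midpoint -4.125: f = -0.123 < 0 → [-4.25, -4.125]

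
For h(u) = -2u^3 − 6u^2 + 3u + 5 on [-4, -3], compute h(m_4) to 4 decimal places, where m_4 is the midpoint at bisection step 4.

m = -3.5, h(m) = 6.75 (+); new bracket [-3.5, -3]
m = -3.25, h(m) = 0.53125 (+); new bracket [-3.25, -3]
m = -3.125, h(m) = -1.933594 (−); new bracket [-3.25, -3.125]
m = -3.1875, h(m) = -0.7524 (−); new bracket [-3.25, -3.1875]

-0.7524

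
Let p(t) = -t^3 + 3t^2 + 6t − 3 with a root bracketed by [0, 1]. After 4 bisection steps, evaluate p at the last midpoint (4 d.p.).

t = 0.5 gives p = 0.625, positive; keep [0, 0.5]
t = 0.25 gives p = -1.328125, negative; keep [0.25, 0.5]
t = 0.375 gives p = -0.380859, negative; keep [0.375, 0.5]
t = 0.4375 gives p = 0.1155, positive; keep [0.375, 0.4375]

0.1155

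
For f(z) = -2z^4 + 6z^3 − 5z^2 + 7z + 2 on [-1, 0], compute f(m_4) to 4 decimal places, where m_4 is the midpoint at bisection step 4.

0.4697

f(-0.5) = -3.625 < 0, so the root lies in [-0.5, 0]
f(-0.25) = -0.164062 < 0, so the root lies in [-0.25, 0]
f(-0.125) = 1.034668 > 0, so the root lies in [-0.25, -0.125]
f(-0.1875) = 0.4697 > 0, so the root lies in [-0.25, -0.1875]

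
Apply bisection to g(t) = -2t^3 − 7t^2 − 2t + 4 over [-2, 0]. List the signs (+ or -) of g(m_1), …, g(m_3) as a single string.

+--

midpoint -1: g = 1 > 0 → [-2, -1]
midpoint -1.5: g = -2 < 0 → [-1.5, -1]
midpoint -1.25: g = -0.53125 < 0 → [-1.25, -1]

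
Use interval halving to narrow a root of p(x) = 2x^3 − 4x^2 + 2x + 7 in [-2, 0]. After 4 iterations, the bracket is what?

midpoint -1: p = -1 < 0 → [-1, 0]
midpoint -0.5: p = 4.75 > 0 → [-1, -0.5]
midpoint -0.75: p = 2.40625 > 0 → [-1, -0.75]
midpoint -0.875: p = 0.8477 > 0 → [-1, -0.875]

[-1, -0.875]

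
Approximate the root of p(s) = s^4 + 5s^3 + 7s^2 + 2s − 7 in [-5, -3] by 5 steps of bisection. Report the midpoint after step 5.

s = -4 gives p = 33, positive; keep [-4, -3]
s = -3.5 gives p = 7.4375, positive; keep [-3.5, -3]
s = -3.25 gives p = 0.363281, positive; keep [-3.25, -3]
s = -3.125 gives p = -2.1111, negative; keep [-3.25, -3.125]
s = -3.1875 gives p = -0.9526, negative; keep [-3.25, -3.1875]

-3.1875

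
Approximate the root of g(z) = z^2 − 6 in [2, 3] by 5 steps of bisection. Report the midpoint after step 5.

midpoint 2.5: g = 0.25 > 0 → [2, 2.5]
midpoint 2.25: g = -0.9375 < 0 → [2.25, 2.5]
midpoint 2.375: g = -0.359375 < 0 → [2.375, 2.5]
midpoint 2.4375: g = -0.0586 < 0 → [2.4375, 2.5]
midpoint 2.46875: g = 0.0947 > 0 → [2.4375, 2.46875]

2.46875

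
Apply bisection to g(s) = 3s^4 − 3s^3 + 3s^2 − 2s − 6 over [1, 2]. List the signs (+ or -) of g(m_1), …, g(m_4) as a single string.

s = 1.5 gives g = 2.8125, positive; keep [1, 1.5]
s = 1.25 gives g = -2.347656, negative; keep [1.25, 1.5]
s = 1.375 gives g = -0.153564, negative; keep [1.375, 1.5]
s = 1.4375 gives g = 1.2229, positive; keep [1.375, 1.4375]

+--+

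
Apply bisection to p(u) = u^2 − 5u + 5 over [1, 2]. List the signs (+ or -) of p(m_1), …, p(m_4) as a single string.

-++-

p(1.5) = -0.25 < 0, so the root lies in [1, 1.5]
p(1.25) = 0.3125 > 0, so the root lies in [1.25, 1.5]
p(1.375) = 0.015625 > 0, so the root lies in [1.375, 1.5]
p(1.4375) = -0.1211 < 0, so the root lies in [1.375, 1.4375]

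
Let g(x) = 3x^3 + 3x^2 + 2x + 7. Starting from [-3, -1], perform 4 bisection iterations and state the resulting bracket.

[-1.625, -1.5]

g(-2) = -9 < 0, so the root lies in [-2, -1]
g(-1.5) = 0.625 > 0, so the root lies in [-2, -1.5]
g(-1.75) = -3.390625 < 0, so the root lies in [-1.75, -1.5]
g(-1.625) = -1.2012 < 0, so the root lies in [-1.625, -1.5]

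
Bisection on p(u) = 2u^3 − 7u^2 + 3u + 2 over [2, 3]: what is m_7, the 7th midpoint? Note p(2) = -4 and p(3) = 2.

u = 2.5 gives p = -3, negative; keep [2.5, 3]
u = 2.75 gives p = -1.09375, negative; keep [2.75, 3]
u = 2.875 gives p = 0.292969, positive; keep [2.75, 2.875]
u = 2.8125 gives p = -0.439, negative; keep [2.8125, 2.875]
u = 2.84375 gives p = -0.0828, negative; keep [2.84375, 2.875]
u = 2.859375 gives p = 0.1026, positive; keep [2.84375, 2.859375]
u = 2.8515625 gives p = 0.0093, positive; keep [2.84375, 2.8515625]

2.8515625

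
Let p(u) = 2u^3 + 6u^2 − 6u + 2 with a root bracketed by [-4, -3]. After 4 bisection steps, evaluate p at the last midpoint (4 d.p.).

1.2554

u = -3.5 gives p = 10.75, positive; keep [-4, -3.5]
u = -3.75 gives p = 3.40625, positive; keep [-4, -3.75]
u = -3.875 gives p = -1.027344, negative; keep [-3.875, -3.75]
u = -3.8125 gives p = 1.2554, positive; keep [-3.875, -3.8125]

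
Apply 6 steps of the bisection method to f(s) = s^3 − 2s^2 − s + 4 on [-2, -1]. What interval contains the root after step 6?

f(-1.5) = -2.375 < 0, so the root lies in [-1.5, -1]
f(-1.25) = 0.171875 > 0, so the root lies in [-1.5, -1.25]
f(-1.375) = -1.005859 < 0, so the root lies in [-1.375, -1.25]
f(-1.3125) = -0.3938 < 0, so the root lies in [-1.3125, -1.25]
f(-1.28125) = -0.1053 < 0, so the root lies in [-1.28125, -1.25]
f(-1.265625) = 0.0347 > 0, so the root lies in [-1.28125, -1.265625]

[-1.28125, -1.265625]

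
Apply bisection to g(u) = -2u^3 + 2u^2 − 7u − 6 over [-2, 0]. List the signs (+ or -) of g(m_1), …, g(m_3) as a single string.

midpoint -1: g = 5 > 0 → [-1, 0]
midpoint -0.5: g = -1.75 < 0 → [-1, -0.5]
midpoint -0.75: g = 1.21875 > 0 → [-0.75, -0.5]

+-+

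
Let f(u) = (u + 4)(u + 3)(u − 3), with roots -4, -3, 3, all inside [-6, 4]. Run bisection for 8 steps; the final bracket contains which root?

u = -1 gives f = -24, negative; keep [-1, 4]
u = 1.5 gives f = -37.125, negative; keep [1.5, 4]
u = 2.75 gives f = -9.703125, negative; keep [2.75, 4]
u = 3.375 gives f = 17.6309, positive; keep [2.75, 3.375]
u = 3.0625 gives f = 2.676, positive; keep [2.75, 3.0625]
u = 2.90625 gives f = -3.8241, negative; keep [2.90625, 3.0625]
u = 2.984375 gives f = -0.6531, negative; keep [2.984375, 3.0625]
u = 3.0234375 gives f = 0.9915, positive; keep [2.984375, 3.0234375]

3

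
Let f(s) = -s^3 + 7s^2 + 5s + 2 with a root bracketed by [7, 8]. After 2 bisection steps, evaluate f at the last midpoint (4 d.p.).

-4.2969

s = 7.5 gives f = 11.375, positive; keep [7.5, 8]
s = 7.75 gives f = -4.296875, negative; keep [7.5, 7.75]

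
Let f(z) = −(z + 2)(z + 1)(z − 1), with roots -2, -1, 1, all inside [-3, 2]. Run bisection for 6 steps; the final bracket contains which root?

1

m = -0.5, f(m) = 1.125 (+); new bracket [-0.5, 2]
m = 0.75, f(m) = 1.203125 (+); new bracket [0.75, 2]
m = 1.375, f(m) = -3.005859 (−); new bracket [0.75, 1.375]
m = 1.0625, f(m) = -0.3948 (−); new bracket [0.75, 1.0625]
m = 0.90625, f(m) = 0.5194 (+); new bracket [0.90625, 1.0625]
m = 0.984375, f(m) = 0.0925 (+); new bracket [0.984375, 1.0625]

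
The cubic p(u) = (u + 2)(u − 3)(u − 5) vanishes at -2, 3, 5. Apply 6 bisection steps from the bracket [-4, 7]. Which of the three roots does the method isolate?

u = 1.5 gives p = 18.375, positive; keep [-4, 1.5]
u = -1.25 gives p = 19.921875, positive; keep [-4, -1.25]
u = -2.625 gives p = -26.806641, negative; keep [-2.625, -1.25]
u = -1.9375 gives p = 2.1409, positive; keep [-2.625, -1.9375]
u = -2.28125 gives p = -10.8152, negative; keep [-2.28125, -1.9375]
u = -2.109375 gives p = -3.973, negative; keep [-2.109375, -1.9375]

-2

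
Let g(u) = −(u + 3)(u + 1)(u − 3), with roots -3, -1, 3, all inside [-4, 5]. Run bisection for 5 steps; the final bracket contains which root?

3

midpoint 0.5: g = 13.125 > 0 → [0.5, 5]
midpoint 2.75: g = 5.390625 > 0 → [2.75, 5]
midpoint 3.875: g = -29.326172 < 0 → [2.75, 3.875]
midpoint 3.3125: g = -8.5071 < 0 → [2.75, 3.3125]
midpoint 3.03125: g = -0.7598 < 0 → [2.75, 3.03125]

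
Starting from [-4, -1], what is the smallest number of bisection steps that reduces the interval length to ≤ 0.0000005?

Width after n steps is 3/2^n. Need 2^n ≥ 3/0.0000005 = 6000000.
2^22 = 4194304 < 6000000 ≤ 2^23 = 8388608, so n = 23.

23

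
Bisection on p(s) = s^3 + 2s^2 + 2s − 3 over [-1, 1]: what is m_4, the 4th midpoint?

0.625

midpoint 0: p = -3 < 0 → [0, 1]
midpoint 0.5: p = -1.375 < 0 → [0.5, 1]
midpoint 0.75: p = 0.046875 > 0 → [0.5, 0.75]
midpoint 0.625: p = -0.7246 < 0 → [0.625, 0.75]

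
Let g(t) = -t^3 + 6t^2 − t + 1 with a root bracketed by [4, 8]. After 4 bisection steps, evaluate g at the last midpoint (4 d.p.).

g(6) = -5 < 0, so the root lies in [4, 6]
g(5) = 21 > 0, so the root lies in [5, 6]
g(5.5) = 10.625 > 0, so the root lies in [5.5, 6]
g(5.75) = 3.5156 > 0, so the root lies in [5.75, 6]

3.5156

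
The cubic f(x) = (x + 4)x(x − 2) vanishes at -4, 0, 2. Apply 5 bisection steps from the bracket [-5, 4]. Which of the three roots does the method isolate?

m = -0.5, f(m) = 4.375 (+); new bracket [-5, -0.5]
m = -2.75, f(m) = 16.328125 (+); new bracket [-5, -2.75]
m = -3.875, f(m) = 2.845703 (+); new bracket [-5, -3.875]
m = -4.4375, f(m) = -12.4978 (−); new bracket [-4.4375, -3.875]
m = -4.15625, f(m) = -3.998 (−); new bracket [-4.15625, -3.875]

-4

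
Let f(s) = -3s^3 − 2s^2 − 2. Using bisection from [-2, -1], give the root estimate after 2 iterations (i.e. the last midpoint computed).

-1.25

f(-1.5) = 3.625 > 0, so the root lies in [-1.5, -1]
f(-1.25) = 0.734375 > 0, so the root lies in [-1.25, -1]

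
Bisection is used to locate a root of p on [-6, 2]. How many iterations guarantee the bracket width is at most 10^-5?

Width after n steps is 8/2^n. Need 2^n ≥ 8/10^-5 = 800000.
2^19 = 524288 < 800000 ≤ 2^20 = 1048576, so n = 20.

20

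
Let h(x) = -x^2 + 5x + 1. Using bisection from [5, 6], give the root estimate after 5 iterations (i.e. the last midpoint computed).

m = 5.5, h(m) = -1.75 (−); new bracket [5, 5.5]
m = 5.25, h(m) = -0.3125 (−); new bracket [5, 5.25]
m = 5.125, h(m) = 0.359375 (+); new bracket [5.125, 5.25]
m = 5.1875, h(m) = 0.0273 (+); new bracket [5.1875, 5.25]
m = 5.21875, h(m) = -0.1416 (−); new bracket [5.1875, 5.21875]

5.21875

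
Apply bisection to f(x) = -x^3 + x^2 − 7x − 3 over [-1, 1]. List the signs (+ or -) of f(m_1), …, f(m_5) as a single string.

-+--+

x = 0 gives f = -3, negative; keep [-1, 0]
x = -0.5 gives f = 0.875, positive; keep [-0.5, 0]
x = -0.25 gives f = -1.171875, negative; keep [-0.5, -0.25]
x = -0.375 gives f = -0.1816, negative; keep [-0.5, -0.375]
x = -0.4375 gives f = 0.3376, positive; keep [-0.4375, -0.375]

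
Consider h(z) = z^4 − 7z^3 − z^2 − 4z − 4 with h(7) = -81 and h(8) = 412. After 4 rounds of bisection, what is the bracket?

[7.1875, 7.25]

z = 7.5 gives h = 120.6875, positive; keep [7, 7.5]
z = 7.25 gives h = 9.707031, positive; keep [7, 7.25]
z = 7.125 gives h = -38.05249, negative; keep [7.125, 7.25]
z = 7.1875 gives h = -14.79, negative; keep [7.1875, 7.25]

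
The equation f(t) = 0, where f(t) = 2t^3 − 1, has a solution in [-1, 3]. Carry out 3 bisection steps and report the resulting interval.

[0.5, 1]

t = 1 gives f = 1, positive; keep [-1, 1]
t = 0 gives f = -1, negative; keep [0, 1]
t = 0.5 gives f = -0.75, negative; keep [0.5, 1]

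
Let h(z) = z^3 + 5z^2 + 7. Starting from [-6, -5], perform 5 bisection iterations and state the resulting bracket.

z = -5.5 gives h = -8.125, negative; keep [-5.5, -5]
z = -5.25 gives h = 0.109375, positive; keep [-5.5, -5.25]
z = -5.375 gives h = -3.833984, negative; keep [-5.375, -5.25]
z = -5.3125 gives h = -1.8196, negative; keep [-5.3125, -5.25]
z = -5.28125 gives h = -0.8445, negative; keep [-5.28125, -5.25]

[-5.28125, -5.25]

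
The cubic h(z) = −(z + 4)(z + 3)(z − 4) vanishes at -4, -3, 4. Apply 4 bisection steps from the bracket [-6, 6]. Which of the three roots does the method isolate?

midpoint 0: h = 48 > 0 → [0, 6]
midpoint 3: h = 42 > 0 → [3, 6]
midpoint 4.5: h = -31.875 < 0 → [3, 4.5]
midpoint 3.75: h = 13.0781 > 0 → [3.75, 4.5]

4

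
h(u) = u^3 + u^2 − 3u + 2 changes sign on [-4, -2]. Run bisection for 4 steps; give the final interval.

[-2.625, -2.5]

m = -3, h(m) = -7 (−); new bracket [-3, -2]
m = -2.5, h(m) = 0.125 (+); new bracket [-3, -2.5]
m = -2.75, h(m) = -2.984375 (−); new bracket [-2.75, -2.5]
m = -2.625, h(m) = -1.3223 (−); new bracket [-2.625, -2.5]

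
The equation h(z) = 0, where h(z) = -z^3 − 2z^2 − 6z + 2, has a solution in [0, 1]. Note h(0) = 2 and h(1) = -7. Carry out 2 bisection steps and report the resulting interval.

h(0.5) = -1.625 < 0, so the root lies in [0, 0.5]
h(0.25) = 0.359375 > 0, so the root lies in [0.25, 0.5]

[0.25, 0.5]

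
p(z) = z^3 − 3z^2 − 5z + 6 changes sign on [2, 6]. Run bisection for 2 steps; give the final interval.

m = 4, p(m) = 2 (+); new bracket [2, 4]
m = 3, p(m) = -9 (−); new bracket [3, 4]

[3, 4]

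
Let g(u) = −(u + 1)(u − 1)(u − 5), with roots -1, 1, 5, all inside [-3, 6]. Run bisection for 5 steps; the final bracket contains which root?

midpoint 1.5: g = 4.375 > 0 → [1.5, 6]
midpoint 3.75: g = 16.328125 > 0 → [3.75, 6]
midpoint 4.875: g = 2.845703 > 0 → [4.875, 6]
midpoint 5.4375: g = -12.4978 < 0 → [4.875, 5.4375]
midpoint 5.15625: g = -3.998 < 0 → [4.875, 5.15625]

5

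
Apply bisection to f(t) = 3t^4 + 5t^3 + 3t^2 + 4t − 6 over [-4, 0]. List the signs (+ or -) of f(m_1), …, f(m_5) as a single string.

m = -2, f(m) = 6 (+); new bracket [-2, 0]
m = -1, f(m) = -9 (−); new bracket [-2, -1]
m = -1.5, f(m) = -6.9375 (−); new bracket [-2, -1.5]
m = -1.75, f(m) = -2.4727 (−); new bracket [-2, -1.75]
m = -1.875, f(m) = 1.1667 (+); new bracket [-1.875, -1.75]

+---+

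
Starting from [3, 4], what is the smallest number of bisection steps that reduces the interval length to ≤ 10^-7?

Width after n steps is 1/2^n. Need 2^n ≥ 1/10^-7 = 10000000.
2^23 = 8388608 < 10000000 ≤ 2^24 = 16777216, so n = 24.

24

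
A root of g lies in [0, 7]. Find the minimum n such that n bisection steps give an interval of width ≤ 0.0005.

14

Width after n steps is 7/2^n. Need 2^n ≥ 7/0.0005 = 14000.
2^13 = 8192 < 14000 ≤ 2^14 = 16384, so n = 14.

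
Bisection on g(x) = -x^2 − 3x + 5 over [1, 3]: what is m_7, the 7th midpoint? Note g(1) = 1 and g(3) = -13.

1.203125

x = 2 gives g = -5, negative; keep [1, 2]
x = 1.5 gives g = -1.75, negative; keep [1, 1.5]
x = 1.25 gives g = -0.3125, negative; keep [1, 1.25]
x = 1.125 gives g = 0.3594, positive; keep [1.125, 1.25]
x = 1.1875 gives g = 0.0273, positive; keep [1.1875, 1.25]
x = 1.21875 gives g = -0.1416, negative; keep [1.1875, 1.21875]
x = 1.203125 gives g = -0.0569, negative; keep [1.1875, 1.203125]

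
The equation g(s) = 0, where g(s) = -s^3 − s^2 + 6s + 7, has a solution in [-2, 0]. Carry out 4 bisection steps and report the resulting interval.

[-1.25, -1.125]

s = -1 gives g = 1, positive; keep [-2, -1]
s = -1.5 gives g = -0.875, negative; keep [-1.5, -1]
s = -1.25 gives g = -0.109375, negative; keep [-1.25, -1]
s = -1.125 gives g = 0.4082, positive; keep [-1.25, -1.125]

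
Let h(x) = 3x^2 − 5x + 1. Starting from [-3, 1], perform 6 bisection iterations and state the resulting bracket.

midpoint -1: h = 9 > 0 → [-1, 1]
midpoint 0: h = 1 > 0 → [0, 1]
midpoint 0.5: h = -0.75 < 0 → [0, 0.5]
midpoint 0.25: h = -0.0625 < 0 → [0, 0.25]
midpoint 0.125: h = 0.4219 > 0 → [0.125, 0.25]
midpoint 0.1875: h = 0.168 > 0 → [0.1875, 0.25]

[0.1875, 0.25]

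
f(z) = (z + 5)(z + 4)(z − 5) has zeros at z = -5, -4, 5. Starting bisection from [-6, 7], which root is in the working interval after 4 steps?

z = 0.5 gives f = -111.375, negative; keep [0.5, 7]
z = 3.75 gives f = -84.765625, negative; keep [3.75, 7]
z = 5.375 gives f = 36.474609, positive; keep [3.75, 5.375]
z = 4.5625 gives f = -35.822, negative; keep [4.5625, 5.375]

5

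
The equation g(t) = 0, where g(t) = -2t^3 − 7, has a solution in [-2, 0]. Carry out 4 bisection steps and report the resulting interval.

m = -1, g(m) = -5 (−); new bracket [-2, -1]
m = -1.5, g(m) = -0.25 (−); new bracket [-2, -1.5]
m = -1.75, g(m) = 3.71875 (+); new bracket [-1.75, -1.5]
m = -1.625, g(m) = 1.582 (+); new bracket [-1.625, -1.5]

[-1.625, -1.5]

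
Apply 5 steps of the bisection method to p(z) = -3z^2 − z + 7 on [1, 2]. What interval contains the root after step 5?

z = 1.5 gives p = -1.25, negative; keep [1, 1.5]
z = 1.25 gives p = 1.0625, positive; keep [1.25, 1.5]
z = 1.375 gives p = -0.046875, negative; keep [1.25, 1.375]
z = 1.3125 gives p = 0.5195, positive; keep [1.3125, 1.375]
z = 1.34375 gives p = 0.2393, positive; keep [1.34375, 1.375]

[1.34375, 1.375]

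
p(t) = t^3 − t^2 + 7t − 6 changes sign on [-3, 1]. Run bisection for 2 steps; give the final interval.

[0, 1]

t = -1 gives p = -15, negative; keep [-1, 1]
t = 0 gives p = -6, negative; keep [0, 1]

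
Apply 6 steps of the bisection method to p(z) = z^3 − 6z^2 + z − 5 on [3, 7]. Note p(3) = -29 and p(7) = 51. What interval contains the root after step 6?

[5.9375, 6]

p(5) = -25 < 0, so the root lies in [5, 7]
p(6) = 1 > 0, so the root lies in [5, 6]
p(5.5) = -14.625 < 0, so the root lies in [5.5, 6]
p(5.75) = -7.5156 < 0, so the root lies in [5.75, 6]
p(5.875) = -3.4395 < 0, so the root lies in [5.875, 6]
p(5.9375) = -1.2659 < 0, so the root lies in [5.9375, 6]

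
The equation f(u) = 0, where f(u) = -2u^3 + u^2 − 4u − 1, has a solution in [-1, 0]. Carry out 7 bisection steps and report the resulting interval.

u = -0.5 gives f = 1.5, positive; keep [-0.5, 0]
u = -0.25 gives f = 0.09375, positive; keep [-0.25, 0]
u = -0.125 gives f = -0.480469, negative; keep [-0.25, -0.125]
u = -0.1875 gives f = -0.2017, negative; keep [-0.25, -0.1875]
u = -0.21875 gives f = -0.0562, negative; keep [-0.25, -0.21875]
u = -0.234375 gives f = 0.0182, positive; keep [-0.234375, -0.21875]
u = -0.2265625 gives f = -0.0192, negative; keep [-0.234375, -0.2265625]

[-0.234375, -0.2265625]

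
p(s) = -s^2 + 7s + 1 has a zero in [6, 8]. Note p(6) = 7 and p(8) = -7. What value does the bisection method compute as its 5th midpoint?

7.1875

s = 7 gives p = 1, positive; keep [7, 8]
s = 7.5 gives p = -2.75, negative; keep [7, 7.5]
s = 7.25 gives p = -0.8125, negative; keep [7, 7.25]
s = 7.125 gives p = 0.1094, positive; keep [7.125, 7.25]
s = 7.1875 gives p = -0.3477, negative; keep [7.125, 7.1875]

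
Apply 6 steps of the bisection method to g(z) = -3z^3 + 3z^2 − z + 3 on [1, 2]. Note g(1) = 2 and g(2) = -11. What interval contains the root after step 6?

[1.3125, 1.328125]

g(1.5) = -1.875 < 0, so the root lies in [1, 1.5]
g(1.25) = 0.578125 > 0, so the root lies in [1.25, 1.5]
g(1.375) = -0.501953 < 0, so the root lies in [1.25, 1.375]
g(1.3125) = 0.0725 > 0, so the root lies in [1.3125, 1.375]
g(1.34375) = -0.2058 < 0, so the root lies in [1.3125, 1.34375]
g(1.328125) = -0.0645 < 0, so the root lies in [1.3125, 1.328125]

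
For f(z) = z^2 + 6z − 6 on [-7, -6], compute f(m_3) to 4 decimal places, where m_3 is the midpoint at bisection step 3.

z = -6.5 gives f = -2.75, negative; keep [-7, -6.5]
z = -6.75 gives f = -0.9375, negative; keep [-7, -6.75]
z = -6.875 gives f = 0.015625, positive; keep [-6.875, -6.75]

0.0156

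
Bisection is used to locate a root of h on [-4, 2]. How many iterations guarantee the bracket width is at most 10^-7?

26

Width after n steps is 6/2^n. Need 2^n ≥ 6/10^-7 = 60000000.
2^25 = 33554432 < 60000000 ≤ 2^26 = 67108864, so n = 26.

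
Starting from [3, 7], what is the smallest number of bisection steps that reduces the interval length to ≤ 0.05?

7

Width after n steps is 4/2^n. Need 2^n ≥ 4/0.05 = 80.
2^6 = 64 < 80 ≤ 2^7 = 128, so n = 7.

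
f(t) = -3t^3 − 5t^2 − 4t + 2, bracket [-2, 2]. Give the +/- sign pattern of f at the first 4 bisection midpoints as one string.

+--+

midpoint 0: f = 2 > 0 → [0, 2]
midpoint 1: f = -10 < 0 → [0, 1]
midpoint 0.5: f = -1.625 < 0 → [0, 0.5]
midpoint 0.25: f = 0.6406 > 0 → [0.25, 0.5]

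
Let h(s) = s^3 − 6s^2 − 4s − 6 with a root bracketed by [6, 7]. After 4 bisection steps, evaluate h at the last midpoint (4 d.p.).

s = 6.5 gives h = -10.875, negative; keep [6.5, 7]
s = 6.75 gives h = 1.171875, positive; keep [6.5, 6.75]
s = 6.625 gives h = -5.068359, negative; keep [6.625, 6.75]
s = 6.6875 gives h = -2.0032, negative; keep [6.6875, 6.75]

-2.0032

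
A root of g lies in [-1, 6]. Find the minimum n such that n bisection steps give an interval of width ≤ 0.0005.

14

Width after n steps is 7/2^n. Need 2^n ≥ 7/0.0005 = 14000.
2^13 = 8192 < 14000 ≤ 2^14 = 16384, so n = 14.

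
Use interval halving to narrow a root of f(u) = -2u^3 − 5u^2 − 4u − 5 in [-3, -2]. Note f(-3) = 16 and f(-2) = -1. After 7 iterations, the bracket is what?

[-2.1171875, -2.109375]

m = -2.5, f(m) = 5 (+); new bracket [-2.5, -2]
m = -2.25, f(m) = 1.46875 (+); new bracket [-2.25, -2]
m = -2.125, f(m) = 0.113281 (+); new bracket [-2.125, -2]
m = -2.0625, f(m) = -0.4722 (−); new bracket [-2.125, -2.0625]
m = -2.09375, f(m) = -0.1868 (−); new bracket [-2.125, -2.09375]
m = -2.109375, f(m) = -0.0386 (−); new bracket [-2.125, -2.109375]
m = -2.1171875, f(m) = 0.0368 (+); new bracket [-2.1171875, -2.109375]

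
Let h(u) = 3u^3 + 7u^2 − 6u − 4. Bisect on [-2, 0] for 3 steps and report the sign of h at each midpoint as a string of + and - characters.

h(-1) = 6 > 0, so the root lies in [-1, 0]
h(-0.5) = 0.375 > 0, so the root lies in [-0.5, 0]
h(-0.25) = -2.109375 < 0, so the root lies in [-0.5, -0.25]

++-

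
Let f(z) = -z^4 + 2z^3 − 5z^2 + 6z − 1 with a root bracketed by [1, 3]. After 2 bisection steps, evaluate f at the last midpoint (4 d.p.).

z = 2 gives f = -9, negative; keep [1, 2]
z = 1.5 gives f = -1.5625, negative; keep [1, 1.5]

-1.5625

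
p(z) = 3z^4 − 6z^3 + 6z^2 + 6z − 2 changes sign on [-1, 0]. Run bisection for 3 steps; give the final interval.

midpoint -0.5: p = -2.5625 < 0 → [-1, -0.5]
midpoint -0.75: p = 0.355469 > 0 → [-0.75, -0.5]
midpoint -0.625: p = -1.483643 < 0 → [-0.75, -0.625]

[-0.75, -0.625]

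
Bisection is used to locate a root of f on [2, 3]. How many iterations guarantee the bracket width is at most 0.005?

Width after n steps is 1/2^n. Need 2^n ≥ 1/0.005 = 200.
2^7 = 128 < 200 ≤ 2^8 = 256, so n = 8.

8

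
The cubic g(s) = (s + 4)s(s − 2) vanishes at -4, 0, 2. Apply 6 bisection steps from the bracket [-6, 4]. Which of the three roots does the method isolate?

g(-1) = 9 > 0, so the root lies in [-6, -1]
g(-3.5) = 9.625 > 0, so the root lies in [-6, -3.5]
g(-4.75) = -24.046875 < 0, so the root lies in [-4.75, -3.5]
g(-4.125) = -3.1582 < 0, so the root lies in [-4.125, -3.5]
g(-3.8125) = 4.155 > 0, so the root lies in [-4.125, -3.8125]
g(-3.96875) = 0.7403 > 0, so the root lies in [-4.125, -3.96875]

-4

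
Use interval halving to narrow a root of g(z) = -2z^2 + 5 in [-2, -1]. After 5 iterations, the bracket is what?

m = -1.5, g(m) = 0.5 (+); new bracket [-2, -1.5]
m = -1.75, g(m) = -1.125 (−); new bracket [-1.75, -1.5]
m = -1.625, g(m) = -0.28125 (−); new bracket [-1.625, -1.5]
m = -1.5625, g(m) = 0.1172 (+); new bracket [-1.625, -1.5625]
m = -1.59375, g(m) = -0.0801 (−); new bracket [-1.59375, -1.5625]

[-1.59375, -1.5625]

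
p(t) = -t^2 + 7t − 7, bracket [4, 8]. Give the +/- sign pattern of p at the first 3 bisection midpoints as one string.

-++

midpoint 6: p = -1 < 0 → [4, 6]
midpoint 5: p = 3 > 0 → [5, 6]
midpoint 5.5: p = 1.25 > 0 → [5.5, 6]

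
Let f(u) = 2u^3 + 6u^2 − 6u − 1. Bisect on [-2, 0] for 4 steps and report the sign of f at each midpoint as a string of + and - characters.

+++-

m = -1, f(m) = 9 (+); new bracket [-1, 0]
m = -0.5, f(m) = 3.25 (+); new bracket [-0.5, 0]
m = -0.25, f(m) = 0.84375 (+); new bracket [-0.25, 0]
m = -0.125, f(m) = -0.1602 (−); new bracket [-0.25, -0.125]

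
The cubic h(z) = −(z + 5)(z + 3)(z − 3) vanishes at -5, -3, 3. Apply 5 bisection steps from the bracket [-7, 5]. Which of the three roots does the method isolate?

z = -1 gives h = 32, positive; keep [-1, 5]
z = 2 gives h = 35, positive; keep [2, 5]
z = 3.5 gives h = -27.625, negative; keep [2, 3.5]
z = 2.75 gives h = 11.1406, positive; keep [2.75, 3.5]
z = 3.125 gives h = -6.2207, negative; keep [2.75, 3.125]

3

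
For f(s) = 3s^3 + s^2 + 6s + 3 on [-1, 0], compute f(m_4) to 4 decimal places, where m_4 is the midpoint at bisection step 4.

m = -0.5, f(m) = -0.125 (−); new bracket [-0.5, 0]
m = -0.25, f(m) = 1.515625 (+); new bracket [-0.5, -0.25]
m = -0.375, f(m) = 0.732422 (+); new bracket [-0.5, -0.375]
m = -0.4375, f(m) = 0.3152 (+); new bracket [-0.5, -0.4375]

0.3152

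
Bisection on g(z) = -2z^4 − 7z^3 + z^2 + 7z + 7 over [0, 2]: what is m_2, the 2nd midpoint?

m = 1, g(m) = 6 (+); new bracket [1, 2]
m = 1.5, g(m) = -14 (−); new bracket [1, 1.5]

1.5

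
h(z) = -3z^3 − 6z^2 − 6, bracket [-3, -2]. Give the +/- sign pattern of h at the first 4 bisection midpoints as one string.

h(-2.5) = 3.375 > 0, so the root lies in [-2.5, -2]
h(-2.25) = -2.203125 < 0, so the root lies in [-2.5, -2.25]
h(-2.375) = 0.345703 > 0, so the root lies in [-2.375, -2.25]
h(-2.3125) = -0.9866 < 0, so the root lies in [-2.375, -2.3125]

+-+-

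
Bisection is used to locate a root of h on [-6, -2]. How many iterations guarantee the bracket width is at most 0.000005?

20

Width after n steps is 4/2^n. Need 2^n ≥ 4/0.000005 = 800000.
2^19 = 524288 < 800000 ≤ 2^20 = 1048576, so n = 20.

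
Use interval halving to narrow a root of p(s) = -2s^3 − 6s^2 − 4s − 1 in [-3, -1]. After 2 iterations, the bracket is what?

s = -2 gives p = -1, negative; keep [-3, -2]
s = -2.5 gives p = 2.75, positive; keep [-2.5, -2]

[-2.5, -2]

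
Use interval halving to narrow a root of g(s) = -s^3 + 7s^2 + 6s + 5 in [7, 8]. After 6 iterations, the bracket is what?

[7.84375, 7.859375]

midpoint 7.5: g = 21.875 > 0 → [7.5, 8]
midpoint 7.75: g = 6.453125 > 0 → [7.75, 8]
midpoint 7.875: g = -2.013672 < 0 → [7.75, 7.875]
midpoint 7.8125: g = 2.2839 > 0 → [7.8125, 7.875]
midpoint 7.84375: g = 0.1513 > 0 → [7.84375, 7.875]
midpoint 7.859375: g = -0.9272 < 0 → [7.84375, 7.859375]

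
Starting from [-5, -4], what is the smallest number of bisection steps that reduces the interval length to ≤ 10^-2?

Width after n steps is 1/2^n. Need 2^n ≥ 1/10^-2 = 100.
2^6 = 64 < 100 ≤ 2^7 = 128, so n = 7.

7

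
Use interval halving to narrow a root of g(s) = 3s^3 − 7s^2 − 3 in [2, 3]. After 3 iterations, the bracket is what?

[2.375, 2.5]

m = 2.5, g(m) = 0.125 (+); new bracket [2, 2.5]
m = 2.25, g(m) = -4.265625 (−); new bracket [2.25, 2.5]
m = 2.375, g(m) = -2.294922 (−); new bracket [2.375, 2.5]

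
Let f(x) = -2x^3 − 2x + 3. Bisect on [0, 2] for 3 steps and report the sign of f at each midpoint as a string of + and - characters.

-++

f(1) = -1 < 0, so the root lies in [0, 1]
f(0.5) = 1.75 > 0, so the root lies in [0.5, 1]
f(0.75) = 0.65625 > 0, so the root lies in [0.75, 1]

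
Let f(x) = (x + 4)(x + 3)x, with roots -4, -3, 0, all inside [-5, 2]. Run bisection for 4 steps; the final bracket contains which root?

0

midpoint -1.5: f = -5.625 < 0 → [-1.5, 2]
midpoint 0.25: f = 3.453125 > 0 → [-1.5, 0.25]
midpoint -0.625: f = -5.009766 < 0 → [-0.625, 0.25]
midpoint -0.1875: f = -2.0105 < 0 → [-0.1875, 0.25]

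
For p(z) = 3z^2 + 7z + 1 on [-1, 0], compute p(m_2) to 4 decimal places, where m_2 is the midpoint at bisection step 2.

midpoint -0.5: p = -1.75 < 0 → [-0.5, 0]
midpoint -0.25: p = -0.5625 < 0 → [-0.25, 0]

-0.5625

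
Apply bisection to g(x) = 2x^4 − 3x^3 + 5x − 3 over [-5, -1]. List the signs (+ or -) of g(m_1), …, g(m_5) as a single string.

midpoint -3: g = 225 > 0 → [-3, -1]
midpoint -2: g = 43 > 0 → [-2, -1]
midpoint -1.5: g = 9.75 > 0 → [-1.5, -1]
midpoint -1.25: g = 1.4922 > 0 → [-1.25, -1]
midpoint -1.125: g = -1.1499 < 0 → [-1.25, -1.125]

++++-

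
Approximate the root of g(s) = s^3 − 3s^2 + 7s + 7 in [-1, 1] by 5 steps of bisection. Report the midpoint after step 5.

midpoint 0: g = 7 > 0 → [-1, 0]
midpoint -0.5: g = 2.625 > 0 → [-1, -0.5]
midpoint -0.75: g = -0.359375 < 0 → [-0.75, -0.5]
midpoint -0.625: g = 1.209 > 0 → [-0.75, -0.625]
midpoint -0.6875: g = 0.4446 > 0 → [-0.75, -0.6875]

-0.6875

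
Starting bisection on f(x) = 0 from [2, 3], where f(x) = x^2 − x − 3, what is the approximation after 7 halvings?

midpoint 2.5: f = 0.75 > 0 → [2, 2.5]
midpoint 2.25: f = -0.1875 < 0 → [2.25, 2.5]
midpoint 2.375: f = 0.265625 > 0 → [2.25, 2.375]
midpoint 2.3125: f = 0.0352 > 0 → [2.25, 2.3125]
midpoint 2.28125: f = -0.0771 < 0 → [2.28125, 2.3125]
midpoint 2.296875: f = -0.0212 < 0 → [2.296875, 2.3125]
midpoint 2.3046875: f = 0.0069 > 0 → [2.296875, 2.3046875]

2.3046875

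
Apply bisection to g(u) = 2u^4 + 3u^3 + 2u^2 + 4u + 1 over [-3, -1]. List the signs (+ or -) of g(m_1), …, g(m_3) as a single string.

u = -2 gives g = 9, positive; keep [-2, -1]
u = -1.5 gives g = -0.5, negative; keep [-2, -1.5]
u = -1.75 gives g = 2.804688, positive; keep [-1.75, -1.5]

+-+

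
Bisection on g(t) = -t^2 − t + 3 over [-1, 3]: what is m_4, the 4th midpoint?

m = 1, g(m) = 1 (+); new bracket [1, 3]
m = 2, g(m) = -3 (−); new bracket [1, 2]
m = 1.5, g(m) = -0.75 (−); new bracket [1, 1.5]
m = 1.25, g(m) = 0.1875 (+); new bracket [1.25, 1.5]

1.25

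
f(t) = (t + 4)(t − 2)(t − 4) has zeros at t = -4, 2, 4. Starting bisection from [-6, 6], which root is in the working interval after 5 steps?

-4

f(0) = 32 > 0, so the root lies in [-6, 0]
f(-3) = 35 > 0, so the root lies in [-6, -3]
f(-4.5) = -27.625 < 0, so the root lies in [-4.5, -3]
f(-3.75) = 11.1406 > 0, so the root lies in [-4.5, -3.75]
f(-4.125) = -6.2207 < 0, so the root lies in [-4.125, -3.75]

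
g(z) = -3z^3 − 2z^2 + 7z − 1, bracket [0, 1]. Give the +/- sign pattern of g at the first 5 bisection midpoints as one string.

midpoint 0.5: g = 1.625 > 0 → [0, 0.5]
midpoint 0.25: g = 0.578125 > 0 → [0, 0.25]
midpoint 0.125: g = -0.162109 < 0 → [0.125, 0.25]
midpoint 0.1875: g = 0.2224 > 0 → [0.125, 0.1875]
midpoint 0.15625: g = 0.0335 > 0 → [0.125, 0.15625]

++-++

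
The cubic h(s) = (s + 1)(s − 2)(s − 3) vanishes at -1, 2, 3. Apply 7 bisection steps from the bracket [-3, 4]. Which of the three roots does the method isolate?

-1

h(0.5) = 5.625 > 0, so the root lies in [-3, 0.5]
h(-1.25) = -3.453125 < 0, so the root lies in [-1.25, 0.5]
h(-0.375) = 5.009766 > 0, so the root lies in [-1.25, -0.375]
h(-0.8125) = 2.0105 > 0, so the root lies in [-1.25, -0.8125]
h(-1.03125) = -0.3819 < 0, so the root lies in [-1.03125, -0.8125]
h(-0.921875) = 0.8953 > 0, so the root lies in [-1.03125, -0.921875]
h(-0.9765625) = 0.2774 > 0, so the root lies in [-1.03125, -0.9765625]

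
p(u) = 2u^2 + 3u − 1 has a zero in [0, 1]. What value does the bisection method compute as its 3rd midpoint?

p(0.5) = 1 > 0, so the root lies in [0, 0.5]
p(0.25) = -0.125 < 0, so the root lies in [0.25, 0.5]
p(0.375) = 0.40625 > 0, so the root lies in [0.25, 0.375]

0.375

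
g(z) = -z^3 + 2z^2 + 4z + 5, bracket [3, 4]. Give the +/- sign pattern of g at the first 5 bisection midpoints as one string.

+---+

midpoint 3.5: g = 0.625 > 0 → [3.5, 4]
midpoint 3.75: g = -4.609375 < 0 → [3.5, 3.75]
midpoint 3.625: g = -1.853516 < 0 → [3.5, 3.625]
midpoint 3.5625: g = -0.5803 < 0 → [3.5, 3.5625]
midpoint 3.53125: g = 0.0307 > 0 → [3.53125, 3.5625]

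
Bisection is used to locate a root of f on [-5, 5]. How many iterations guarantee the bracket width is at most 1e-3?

Width after n steps is 10/2^n. Need 2^n ≥ 10/1e-3 = 10000.
2^13 = 8192 < 10000 ≤ 2^14 = 16384, so n = 14.

14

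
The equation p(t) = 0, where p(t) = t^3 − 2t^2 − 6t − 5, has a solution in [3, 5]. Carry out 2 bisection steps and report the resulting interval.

[3.5, 4]

midpoint 4: p = 3 > 0 → [3, 4]
midpoint 3.5: p = -7.625 < 0 → [3.5, 4]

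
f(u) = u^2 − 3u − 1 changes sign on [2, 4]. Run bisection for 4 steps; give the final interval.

[3.25, 3.375]

midpoint 3: f = -1 < 0 → [3, 4]
midpoint 3.5: f = 0.75 > 0 → [3, 3.5]
midpoint 3.25: f = -0.1875 < 0 → [3.25, 3.5]
midpoint 3.375: f = 0.2656 > 0 → [3.25, 3.375]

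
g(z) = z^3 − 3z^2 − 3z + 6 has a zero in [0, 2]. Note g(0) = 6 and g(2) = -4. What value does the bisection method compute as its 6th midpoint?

g(1) = 1 > 0, so the root lies in [1, 2]
g(1.5) = -1.875 < 0, so the root lies in [1, 1.5]
g(1.25) = -0.484375 < 0, so the root lies in [1, 1.25]
g(1.125) = 0.252 > 0, so the root lies in [1.125, 1.25]
g(1.1875) = -0.1184 < 0, so the root lies in [1.125, 1.1875]
g(1.15625) = 0.0663 > 0, so the root lies in [1.15625, 1.1875]

1.15625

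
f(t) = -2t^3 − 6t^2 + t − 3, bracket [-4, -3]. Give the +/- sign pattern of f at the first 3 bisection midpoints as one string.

+-+

m = -3.5, f(m) = 5.75 (+); new bracket [-3.5, -3]
m = -3.25, f(m) = -0.96875 (−); new bracket [-3.5, -3.25]
m = -3.375, f(m) = 2.167969 (+); new bracket [-3.375, -3.25]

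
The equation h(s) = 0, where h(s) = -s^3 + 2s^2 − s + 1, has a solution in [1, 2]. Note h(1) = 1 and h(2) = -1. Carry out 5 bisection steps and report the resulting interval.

[1.75, 1.78125]

h(1.5) = 0.625 > 0, so the root lies in [1.5, 2]
h(1.75) = 0.015625 > 0, so the root lies in [1.75, 2]
h(1.875) = -0.435547 < 0, so the root lies in [1.75, 1.875]
h(1.8125) = -0.1965 < 0, so the root lies in [1.75, 1.8125]
h(1.78125) = -0.0872 < 0, so the root lies in [1.75, 1.78125]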